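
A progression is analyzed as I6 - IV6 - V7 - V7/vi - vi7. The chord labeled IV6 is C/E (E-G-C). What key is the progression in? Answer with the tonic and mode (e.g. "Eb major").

IV6 is given as E-G-C — a major triad with root C.
Counting down 3 scale steps from C places the tonic on G; a major triad on degree 4 is diatonic only in major.

G major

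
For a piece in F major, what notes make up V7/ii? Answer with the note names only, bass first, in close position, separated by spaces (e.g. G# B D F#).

D F# A C

V7/ii is a secondary dominant — the dominant seventh of ii. ii in F major is G, so the applied chord's root is D, a perfect fifth above.
Building a dominant seventh chord on D gives D-F#-A-C.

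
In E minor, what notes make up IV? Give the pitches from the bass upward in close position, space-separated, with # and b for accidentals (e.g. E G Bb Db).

A C# E

Scale degree 4 in E minor is A; here the chord built on it is altered to a major triad. IV is the major subdominant, borrowed from the parallel major.
So the chord is A-C#-E.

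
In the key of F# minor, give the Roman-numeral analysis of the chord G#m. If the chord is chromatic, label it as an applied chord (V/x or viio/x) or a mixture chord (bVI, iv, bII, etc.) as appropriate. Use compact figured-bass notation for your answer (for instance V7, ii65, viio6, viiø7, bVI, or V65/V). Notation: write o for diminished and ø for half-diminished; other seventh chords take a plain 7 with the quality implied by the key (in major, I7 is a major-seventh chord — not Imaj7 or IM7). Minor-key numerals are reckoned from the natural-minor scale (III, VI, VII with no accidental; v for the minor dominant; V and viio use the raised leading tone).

ii

Stacked in thirds the chord is G#-B-D#: a minor triad on G#.
G# is the second degree of F# minor. This is the minor supertonic, borrowed from the parallel major (the Dorian ii).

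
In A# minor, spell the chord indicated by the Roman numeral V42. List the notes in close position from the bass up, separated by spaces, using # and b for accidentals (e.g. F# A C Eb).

In A# minor, scale degree 5 is E#. The dominant is major (leading tone raised), so V is a dominant seventh chord.
Stacking thirds from E# gives E#-G##-B#-D#.
With the 42 figure the chord is in third inversion; from the bass D# upward in close position it reads D#-E#-G##-B#.

D# E# G## B#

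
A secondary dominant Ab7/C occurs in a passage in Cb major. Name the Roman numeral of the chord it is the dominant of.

ii

The chord is a dominant seventh chord on Ab.
A dominant resolves down a perfect fifth: Ab → Db. In Cb major, Db is scale degree 2, i.e. ii.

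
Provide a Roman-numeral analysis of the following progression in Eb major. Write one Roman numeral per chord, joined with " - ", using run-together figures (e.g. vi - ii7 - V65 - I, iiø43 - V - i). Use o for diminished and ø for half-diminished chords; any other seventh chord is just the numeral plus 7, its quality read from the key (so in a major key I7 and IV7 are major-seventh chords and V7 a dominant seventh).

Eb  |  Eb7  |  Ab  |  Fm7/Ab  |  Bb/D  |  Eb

Eb has root Eb, degree 1 in Eb major, so I.
Eb7: a dominant seventh chord on Eb, the applied dominant of IV → V7/IV.
Ab: major triad on Ab = scale degree 4 → IV.
Fm7/Ab has root F, degree 2 in Eb major, so ii65.
Bb/D: major triad on Bb = scale degree 5 → V6.
Eb: major triad on Eb = scale degree 1 → I.

I - V7/IV - IV - ii65 - V6 - I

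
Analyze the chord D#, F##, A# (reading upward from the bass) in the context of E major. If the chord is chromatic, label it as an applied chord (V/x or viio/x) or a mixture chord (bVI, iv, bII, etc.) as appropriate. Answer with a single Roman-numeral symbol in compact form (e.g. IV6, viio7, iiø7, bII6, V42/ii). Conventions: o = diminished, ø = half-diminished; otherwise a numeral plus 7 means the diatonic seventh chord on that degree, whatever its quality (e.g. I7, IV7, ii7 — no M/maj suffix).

The pitches D#-F##-A# form a major triad rooted on D#.
D# is not a diatonic chord root with this quality in E major, but it lies a perfect fifth above G# (iii), so the chord functions as an applied dominant of iii.

V/iii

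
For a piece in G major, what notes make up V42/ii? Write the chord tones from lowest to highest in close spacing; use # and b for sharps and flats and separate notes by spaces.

D E G# B

V42/ii is a secondary dominant — the dominant seventh of ii. ii in G major is A, so the applied chord's root is E, a perfect fifth above.
Building a dominant seventh chord on E gives E-G#-B-D.
With the 42 figure the chord is in third inversion; from the bass D upward in close position it reads D-E-G#-B.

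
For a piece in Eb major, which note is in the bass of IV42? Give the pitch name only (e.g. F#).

G

IV in Eb major has root Ab; the chord is Ab-C-Eb-G.
The figure 42 means third inversion — the seventh is in the bass.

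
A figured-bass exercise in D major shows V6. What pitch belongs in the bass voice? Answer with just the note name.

C#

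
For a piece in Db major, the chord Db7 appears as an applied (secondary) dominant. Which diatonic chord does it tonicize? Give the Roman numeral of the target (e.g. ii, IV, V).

IV

The chord is a dominant seventh chord on Db.
A dominant resolves down a perfect fifth: Db → Gb. In Db major, Gb is scale degree 4, i.e. IV.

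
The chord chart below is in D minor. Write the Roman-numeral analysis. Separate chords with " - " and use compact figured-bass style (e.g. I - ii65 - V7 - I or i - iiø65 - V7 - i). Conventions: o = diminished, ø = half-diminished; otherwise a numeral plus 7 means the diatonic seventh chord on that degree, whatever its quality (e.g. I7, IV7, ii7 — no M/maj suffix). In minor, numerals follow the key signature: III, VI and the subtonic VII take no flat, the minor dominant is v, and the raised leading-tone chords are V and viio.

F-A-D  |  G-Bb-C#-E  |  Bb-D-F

i6 - viio43 - VI

F-A-D: root D is the tonic; minor triad there is i6.
G-Bb-C#-E: root C# is the leading tone; fully diminished seventh chord there is viio43.
Bb-D-F: major triad on Bb = scale degree 6 → VI.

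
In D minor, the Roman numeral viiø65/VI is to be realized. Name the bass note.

The applied chord viiø65/VI is rooted on A: A-C-Eb-G.
The figure 65 means first inversion — the third is in the bass.

C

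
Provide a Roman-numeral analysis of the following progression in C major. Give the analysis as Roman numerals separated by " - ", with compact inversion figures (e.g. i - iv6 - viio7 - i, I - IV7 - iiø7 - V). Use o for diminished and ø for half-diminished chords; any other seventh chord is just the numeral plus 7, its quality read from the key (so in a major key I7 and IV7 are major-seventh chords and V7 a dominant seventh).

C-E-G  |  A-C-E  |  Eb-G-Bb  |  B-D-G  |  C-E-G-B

C-E-G: major triad on C = scale degree 1 → I.
A-C-E has root A, degree 6 in C major, so vi.
Eb-G-Bb: major triad on Eb — chromatic; bIII (borrowed from the parallel minor).
B-D-G has root G, degree 5 in C major, so V6.
C-E-G-B: major seventh chord on C = scale degree 1 → I7.

I - vi - bIII - V6 - I7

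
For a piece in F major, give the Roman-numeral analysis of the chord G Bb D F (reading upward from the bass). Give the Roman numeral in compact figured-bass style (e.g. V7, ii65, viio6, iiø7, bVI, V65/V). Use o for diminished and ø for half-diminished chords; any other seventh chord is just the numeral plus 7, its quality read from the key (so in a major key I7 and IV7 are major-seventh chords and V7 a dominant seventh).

The pitches G-Bb-D-F form a minor seventh chord rooted on G.
G is scale degree 2 in F major, and a minor seventh chord on that degree is written ii7.

ii7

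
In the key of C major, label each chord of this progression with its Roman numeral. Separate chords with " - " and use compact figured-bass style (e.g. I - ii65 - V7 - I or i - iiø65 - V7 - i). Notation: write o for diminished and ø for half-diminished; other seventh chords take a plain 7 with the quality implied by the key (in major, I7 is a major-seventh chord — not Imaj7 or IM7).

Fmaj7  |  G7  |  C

IV7 - V7 - I

Fmaj7: root F is the subdominant; major seventh chord there is IV7.
G7 has root G, degree 5 in C major, so V7.
C: major triad on C = scale degree 1 → I.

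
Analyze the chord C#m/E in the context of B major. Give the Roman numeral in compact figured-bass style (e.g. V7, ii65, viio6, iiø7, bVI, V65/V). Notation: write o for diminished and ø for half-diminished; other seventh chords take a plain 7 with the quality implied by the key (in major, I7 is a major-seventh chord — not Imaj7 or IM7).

ii6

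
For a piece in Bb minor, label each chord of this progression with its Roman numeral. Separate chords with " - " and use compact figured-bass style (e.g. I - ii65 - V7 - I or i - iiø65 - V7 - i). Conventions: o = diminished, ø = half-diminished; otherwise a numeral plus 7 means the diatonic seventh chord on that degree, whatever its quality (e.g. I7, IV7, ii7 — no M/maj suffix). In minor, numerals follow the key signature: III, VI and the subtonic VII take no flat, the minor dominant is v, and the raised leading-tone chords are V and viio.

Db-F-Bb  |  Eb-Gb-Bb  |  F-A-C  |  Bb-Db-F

i6 - iv - V - i

Db-F-Bb has root Bb, degree 1 in Bb minor, so i6.
Eb-Gb-Bb has root Eb, degree 4 in Bb minor, so iv.
F-A-C: major triad on F = scale degree 5 → V.
Bb-Db-F has root Bb, degree 1 in Bb minor, so i.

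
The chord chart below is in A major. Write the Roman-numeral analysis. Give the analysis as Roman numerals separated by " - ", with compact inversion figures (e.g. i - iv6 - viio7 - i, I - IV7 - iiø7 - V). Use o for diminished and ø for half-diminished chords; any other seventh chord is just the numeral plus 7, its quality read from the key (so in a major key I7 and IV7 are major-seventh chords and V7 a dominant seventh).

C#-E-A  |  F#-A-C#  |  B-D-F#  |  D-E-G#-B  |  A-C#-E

C#-E-A: major triad on A = scale degree 1 → I6.
F#-A-C#: minor triad on F# = scale degree 6 → vi.
B-D-F#: minor triad on B = scale degree 2 → ii.
D-E-G#-B has root E, degree 5 in A major, so V42.
A-C#-E has root A, degree 1 in A major, so I.

I6 - vi - ii - V42 - I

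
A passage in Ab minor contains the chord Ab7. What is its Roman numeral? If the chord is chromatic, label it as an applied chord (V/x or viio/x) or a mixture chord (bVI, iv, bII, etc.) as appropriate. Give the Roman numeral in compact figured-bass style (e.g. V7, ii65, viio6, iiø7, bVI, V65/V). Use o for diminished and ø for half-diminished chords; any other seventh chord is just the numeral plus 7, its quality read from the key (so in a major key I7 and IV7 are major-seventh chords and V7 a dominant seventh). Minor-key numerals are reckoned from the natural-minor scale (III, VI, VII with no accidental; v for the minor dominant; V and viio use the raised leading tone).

V7/iv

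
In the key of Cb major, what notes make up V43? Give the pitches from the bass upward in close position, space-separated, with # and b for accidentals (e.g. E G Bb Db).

In Cb major, the dominant is Gb, and the diatonic chord built there is a dominant seventh chord.
Stacking thirds from Gb gives Gb-Bb-Db-Fb.
With the 43 figure the chord is in second inversion; from the bass Db upward in close position it reads Db-Fb-Gb-Bb.

Db Fb Gb Bb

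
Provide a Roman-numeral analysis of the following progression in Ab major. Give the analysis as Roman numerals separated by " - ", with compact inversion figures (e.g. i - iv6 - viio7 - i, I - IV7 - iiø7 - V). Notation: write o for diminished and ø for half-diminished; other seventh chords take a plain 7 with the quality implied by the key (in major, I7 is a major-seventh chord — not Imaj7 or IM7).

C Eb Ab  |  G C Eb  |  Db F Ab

I6 - iii64 - IV

C-Eb-Ab: major triad on Ab = scale degree 1 → I6.
G-C-Eb: root C is the mediant; minor triad there is iii64.
Db-F-Ab: root Db is the subdominant; major triad there is IV.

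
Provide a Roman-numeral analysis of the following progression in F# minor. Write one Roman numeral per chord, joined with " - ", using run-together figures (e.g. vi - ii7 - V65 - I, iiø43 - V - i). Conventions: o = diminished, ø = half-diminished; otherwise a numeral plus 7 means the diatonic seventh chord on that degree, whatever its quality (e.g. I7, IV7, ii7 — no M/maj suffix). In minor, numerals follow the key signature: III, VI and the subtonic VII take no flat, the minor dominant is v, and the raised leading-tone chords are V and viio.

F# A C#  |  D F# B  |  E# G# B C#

i - iv6 - V65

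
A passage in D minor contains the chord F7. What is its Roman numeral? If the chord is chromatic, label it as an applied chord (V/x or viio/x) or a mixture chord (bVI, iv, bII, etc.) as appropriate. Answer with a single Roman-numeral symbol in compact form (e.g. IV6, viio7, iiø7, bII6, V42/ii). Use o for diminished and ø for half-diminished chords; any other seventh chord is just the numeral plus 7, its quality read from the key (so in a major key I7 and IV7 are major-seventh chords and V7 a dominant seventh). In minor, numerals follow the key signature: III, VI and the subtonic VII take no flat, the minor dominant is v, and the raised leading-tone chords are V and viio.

V7/VI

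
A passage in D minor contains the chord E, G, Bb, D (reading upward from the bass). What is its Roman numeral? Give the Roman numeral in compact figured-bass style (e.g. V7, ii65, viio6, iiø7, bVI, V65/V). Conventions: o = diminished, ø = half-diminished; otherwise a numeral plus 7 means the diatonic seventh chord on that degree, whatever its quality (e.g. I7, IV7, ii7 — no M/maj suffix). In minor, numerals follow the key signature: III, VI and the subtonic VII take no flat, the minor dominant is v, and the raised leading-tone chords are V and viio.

iiø7

The pitches E-G-Bb-D form a half-diminished seventh chord rooted on E.
E is scale degree 2 in D minor, and a half-diminished seventh chord on that degree is written iiø7.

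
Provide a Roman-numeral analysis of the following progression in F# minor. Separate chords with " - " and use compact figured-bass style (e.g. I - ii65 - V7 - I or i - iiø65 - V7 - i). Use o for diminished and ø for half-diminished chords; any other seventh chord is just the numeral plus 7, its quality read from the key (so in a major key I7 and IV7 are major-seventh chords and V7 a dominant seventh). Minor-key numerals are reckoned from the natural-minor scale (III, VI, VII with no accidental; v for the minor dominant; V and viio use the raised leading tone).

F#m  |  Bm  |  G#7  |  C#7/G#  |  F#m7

i - iv - V7/V - V43 - i7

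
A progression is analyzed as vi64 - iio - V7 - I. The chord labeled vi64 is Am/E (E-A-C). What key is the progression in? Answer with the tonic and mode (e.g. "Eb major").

C major

The anchor chord is a minor triad on A, labeled vi64.
If A is scale degree 6 and the mode makes that degree carry a minor triad, the tonic is C and the mode is major.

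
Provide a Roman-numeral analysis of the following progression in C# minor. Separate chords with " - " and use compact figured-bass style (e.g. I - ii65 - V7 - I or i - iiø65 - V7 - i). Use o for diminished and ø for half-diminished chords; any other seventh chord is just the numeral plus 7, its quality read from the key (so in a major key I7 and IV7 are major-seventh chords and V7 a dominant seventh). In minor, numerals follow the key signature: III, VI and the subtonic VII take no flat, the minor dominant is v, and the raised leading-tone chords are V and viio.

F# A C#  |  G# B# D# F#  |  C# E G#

F#-A-C#: minor triad on F# = scale degree 4 → iv.
G#-B#-D#-F# has root G#, degree 5 in C# minor, so V7.
C#-E-G# has root C#, degree 1 in C# minor, so i.

iv - V7 - i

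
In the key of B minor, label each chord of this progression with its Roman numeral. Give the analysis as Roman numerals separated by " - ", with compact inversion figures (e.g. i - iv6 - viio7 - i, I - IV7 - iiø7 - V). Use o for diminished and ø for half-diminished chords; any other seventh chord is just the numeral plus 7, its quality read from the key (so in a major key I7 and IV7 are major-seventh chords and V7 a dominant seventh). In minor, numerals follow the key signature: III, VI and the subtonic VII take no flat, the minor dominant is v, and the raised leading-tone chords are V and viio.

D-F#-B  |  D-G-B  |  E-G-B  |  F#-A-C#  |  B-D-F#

i6 - VI64 - iv - v - i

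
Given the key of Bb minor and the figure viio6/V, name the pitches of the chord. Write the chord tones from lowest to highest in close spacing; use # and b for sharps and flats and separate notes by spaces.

The slash marks an applied leading-tone chord: viio of V. In Bb minor, V is F, so the leading tone to it is E, a half step below.
Building a diminished triad on E gives E-G-Bb.
With the 6 figure the chord is in first inversion; from the bass G upward in close position it reads G-Bb-E.

G Bb E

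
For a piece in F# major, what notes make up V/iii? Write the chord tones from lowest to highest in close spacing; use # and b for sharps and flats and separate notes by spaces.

E# G## B#

V/iii is a secondary dominant — the dominant triad of iii. iii in F# major is A#, so the applied chord's root is E#, a perfect fifth above.
Building a major triad on E# gives E#-G##-B#.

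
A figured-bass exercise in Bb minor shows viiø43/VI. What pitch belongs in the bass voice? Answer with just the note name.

Cb

The applied chord viiø43/VI is rooted on F: F-Ab-Cb-Eb.
The figure 43 means second inversion — the fifth is in the bass.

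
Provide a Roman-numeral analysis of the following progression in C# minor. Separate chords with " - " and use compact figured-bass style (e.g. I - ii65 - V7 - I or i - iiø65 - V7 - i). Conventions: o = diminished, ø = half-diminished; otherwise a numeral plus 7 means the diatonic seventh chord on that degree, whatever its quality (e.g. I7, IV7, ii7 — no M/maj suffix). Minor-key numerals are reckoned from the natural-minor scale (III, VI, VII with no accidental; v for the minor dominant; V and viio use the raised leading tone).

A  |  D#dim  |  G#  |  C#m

VI - iio - V - i

A has root A, degree 6 in C# minor, so VI.
D#dim has root D#, degree 2 in C# minor, so iio.
G#: major triad on G# = scale degree 5 → V.
C#m: minor triad on C# = scale degree 1 → i.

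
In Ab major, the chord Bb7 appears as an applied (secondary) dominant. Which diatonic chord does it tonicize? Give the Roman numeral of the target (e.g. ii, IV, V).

V

The chord is a dominant seventh chord on Bb.
A dominant resolves down a perfect fifth: Bb → Eb. In Ab major, Eb is scale degree 5, i.e. V.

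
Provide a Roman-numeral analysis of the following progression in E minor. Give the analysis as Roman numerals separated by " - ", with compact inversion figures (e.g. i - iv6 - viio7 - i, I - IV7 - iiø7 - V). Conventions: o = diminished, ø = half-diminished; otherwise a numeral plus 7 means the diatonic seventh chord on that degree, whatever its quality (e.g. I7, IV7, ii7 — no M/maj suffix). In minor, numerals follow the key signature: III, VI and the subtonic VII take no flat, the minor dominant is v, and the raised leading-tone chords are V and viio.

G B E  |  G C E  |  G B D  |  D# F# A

G-B-E: root E is the tonic; minor triad there is i6.
G-C-E: root C is the submediant; major triad there is VI64.
G-B-D has root G, degree 3 in E minor, so III.
D#-F#-A has root D#, degree 7 in E minor, so viio.

i6 - VI64 - III - viio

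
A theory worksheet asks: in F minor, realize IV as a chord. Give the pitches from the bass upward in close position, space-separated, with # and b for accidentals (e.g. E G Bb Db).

Scale degree 4 in F minor is Bb; here the chord built on it is altered to a major triad. IV is the major subdominant, borrowed from the parallel major.
So the chord is Bb-D-F, a major triad.

Bb D F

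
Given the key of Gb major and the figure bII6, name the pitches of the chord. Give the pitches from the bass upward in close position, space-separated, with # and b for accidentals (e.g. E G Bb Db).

Cb Ebb Abb

Scale degree 2 in Gb major is Ab; lowering it a half step gives Abb. bII6 is the Neapolitan sixth — a major triad on the lowered second degree, here in its customary first inversion.
So the chord is Abb-Cb-Ebb.
The figured bass 6 indicates first inversion, placing the third (Cb) in the bass: Cb-Ebb-Abb.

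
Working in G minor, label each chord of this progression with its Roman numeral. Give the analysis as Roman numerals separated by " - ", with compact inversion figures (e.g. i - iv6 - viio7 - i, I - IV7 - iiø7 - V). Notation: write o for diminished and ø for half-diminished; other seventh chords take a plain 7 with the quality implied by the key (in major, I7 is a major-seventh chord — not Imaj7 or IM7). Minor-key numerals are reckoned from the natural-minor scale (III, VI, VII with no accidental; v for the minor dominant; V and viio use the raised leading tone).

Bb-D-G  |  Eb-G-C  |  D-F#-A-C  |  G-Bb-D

i6 - iv6 - V7 - i

Bb-D-G: root G is the tonic; minor triad there is i6.
Eb-G-C has root C, degree 4 in G minor, so iv6.
D-F#-A-C has root D, degree 5 in G minor, so V7.
G-Bb-D: root G is the tonic; minor triad there is i.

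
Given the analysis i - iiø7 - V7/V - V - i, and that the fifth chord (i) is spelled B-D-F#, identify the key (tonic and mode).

The anchor chord is a minor triad on B, labeled i.
If B is scale degree 1 and the mode makes that degree carry a minor triad, the tonic is B and the mode is minor.

B minor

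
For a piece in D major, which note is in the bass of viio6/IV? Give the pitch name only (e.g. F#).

A

The applied chord viio6/IV is rooted on F#: F#-A-C.
The figure 6 means first inversion — the third is in the bass.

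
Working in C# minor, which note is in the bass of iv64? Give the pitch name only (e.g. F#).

C#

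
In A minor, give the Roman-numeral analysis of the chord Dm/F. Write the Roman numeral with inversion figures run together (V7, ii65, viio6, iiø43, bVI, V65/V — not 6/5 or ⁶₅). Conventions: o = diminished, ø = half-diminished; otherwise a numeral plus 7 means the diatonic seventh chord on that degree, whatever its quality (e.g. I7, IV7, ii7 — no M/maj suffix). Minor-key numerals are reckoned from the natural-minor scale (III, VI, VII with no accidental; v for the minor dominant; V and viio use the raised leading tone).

Stacked in thirds the chord is D-F-A: a minor triad on D.
D is scale degree 4 in A minor, and a minor triad on that degree is written iv.
With F in the bass the chord is in first inversion, so the figured bass is 6.

iv6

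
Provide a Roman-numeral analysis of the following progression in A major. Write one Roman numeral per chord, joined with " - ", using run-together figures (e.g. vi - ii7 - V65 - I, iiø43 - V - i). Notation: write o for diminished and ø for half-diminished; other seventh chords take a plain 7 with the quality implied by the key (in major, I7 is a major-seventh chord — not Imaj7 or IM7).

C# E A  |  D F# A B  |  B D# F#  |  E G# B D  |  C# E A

I6 - ii65 - V/V - V7 - I6

C#-E-A: major triad on A = scale degree 1 → I6.
D-F#-A-B has root B, degree 2 in A major, so ii65.
B-D#-F# is the secondary dominant of V (major triad on B): V/V.
E-G#-B-D has root E, degree 5 in A major, so V7.
C#-E-A has root A, degree 1 in A major, so I6.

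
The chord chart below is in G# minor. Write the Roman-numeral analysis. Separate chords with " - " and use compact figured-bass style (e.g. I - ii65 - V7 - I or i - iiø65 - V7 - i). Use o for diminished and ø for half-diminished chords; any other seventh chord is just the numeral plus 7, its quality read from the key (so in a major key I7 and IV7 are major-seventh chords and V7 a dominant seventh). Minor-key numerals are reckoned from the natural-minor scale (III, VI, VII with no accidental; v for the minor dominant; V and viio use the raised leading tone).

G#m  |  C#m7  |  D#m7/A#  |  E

i - iv7 - v43 - VI

G#m has root G#, degree 1 in G# minor, so i.
C#m7: minor seventh chord on C# = scale degree 4 → iv7.
D#m7/A#: root D# is the dominant; minor seventh chord there is v43.
E: major triad on E = scale degree 6 → VI.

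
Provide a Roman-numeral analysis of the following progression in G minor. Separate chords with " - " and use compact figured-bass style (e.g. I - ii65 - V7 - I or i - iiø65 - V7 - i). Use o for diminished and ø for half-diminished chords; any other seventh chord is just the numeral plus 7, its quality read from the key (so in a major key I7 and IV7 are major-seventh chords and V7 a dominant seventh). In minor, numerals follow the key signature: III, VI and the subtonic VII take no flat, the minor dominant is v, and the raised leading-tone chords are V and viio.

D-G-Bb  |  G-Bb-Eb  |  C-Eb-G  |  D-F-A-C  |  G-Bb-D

i64 - VI6 - iv - v7 - i

D-G-Bb has root G, degree 1 in G minor, so i64.
G-Bb-Eb has root Eb, degree 6 in G minor, so VI6.
C-Eb-G has root C, degree 4 in G minor, so iv.
D-F-A-C: root D is the dominant; minor seventh chord there is v7.
G-Bb-D: root G is the tonic; minor triad there is i.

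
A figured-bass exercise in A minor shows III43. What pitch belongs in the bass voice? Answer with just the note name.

G

III in A minor has root C; the chord is C-E-G-B.
The figure 43 means second inversion — the fifth is in the bass.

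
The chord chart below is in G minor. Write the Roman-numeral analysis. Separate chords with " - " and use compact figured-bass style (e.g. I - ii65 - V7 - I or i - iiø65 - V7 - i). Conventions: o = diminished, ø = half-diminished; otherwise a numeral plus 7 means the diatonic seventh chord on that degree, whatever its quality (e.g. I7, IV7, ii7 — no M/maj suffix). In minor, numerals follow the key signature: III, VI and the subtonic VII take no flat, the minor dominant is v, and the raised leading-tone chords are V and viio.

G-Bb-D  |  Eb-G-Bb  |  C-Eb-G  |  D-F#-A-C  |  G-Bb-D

i - VI - iv - V7 - i

G-Bb-D has root G, degree 1 in G minor, so i.
Eb-G-Bb: major triad on Eb = scale degree 6 → VI.
C-Eb-G: minor triad on C = scale degree 4 → iv.
D-F#-A-C: dominant seventh chord on D = scale degree 5 → V7.
G-Bb-D: root G is the tonic; minor triad there is i.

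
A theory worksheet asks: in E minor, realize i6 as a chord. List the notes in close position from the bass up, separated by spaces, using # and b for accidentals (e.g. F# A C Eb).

In E minor, the tonic is E, and the diatonic chord built there is a minor triad.
That chord is spelled E-G-B.
The figured bass 6 indicates first inversion, placing the third (G) in the bass: G-B-E.

G B E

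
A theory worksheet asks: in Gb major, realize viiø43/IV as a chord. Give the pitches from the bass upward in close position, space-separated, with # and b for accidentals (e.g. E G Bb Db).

Fb Ab Bb Db

The slash marks an applied leading-tone chord: viio of IV. In Gb major, IV is Cb, so the leading tone to it is Bb, a half step below.
Building a half-diminished seventh chord on Bb gives Bb-Db-Fb-Ab.
With the 43 figure the chord is in second inversion; from the bass Fb upward in close position it reads Fb-Ab-Bb-Db.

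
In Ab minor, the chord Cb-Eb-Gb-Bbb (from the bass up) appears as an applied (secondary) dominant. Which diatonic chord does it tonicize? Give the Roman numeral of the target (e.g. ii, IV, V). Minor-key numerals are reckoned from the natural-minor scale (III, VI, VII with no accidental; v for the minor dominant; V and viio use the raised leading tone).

The chord is a dominant seventh chord on Cb.
A dominant resolves down a perfect fifth: Cb → Fb. In Ab minor, Fb is scale degree 6, i.e. VI.

VI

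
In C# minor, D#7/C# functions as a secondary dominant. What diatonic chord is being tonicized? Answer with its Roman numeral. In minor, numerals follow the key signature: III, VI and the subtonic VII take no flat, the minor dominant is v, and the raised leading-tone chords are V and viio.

V

The chord is a dominant seventh chord on D#.
A dominant resolves down a perfect fifth: D# → G#. In C# minor, G# is scale degree 5, i.e. V.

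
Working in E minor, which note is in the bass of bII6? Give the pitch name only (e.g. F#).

bII in E minor has root F; the chord is F-A-C.
The figure 6 means first inversion — the third is in the bass.

A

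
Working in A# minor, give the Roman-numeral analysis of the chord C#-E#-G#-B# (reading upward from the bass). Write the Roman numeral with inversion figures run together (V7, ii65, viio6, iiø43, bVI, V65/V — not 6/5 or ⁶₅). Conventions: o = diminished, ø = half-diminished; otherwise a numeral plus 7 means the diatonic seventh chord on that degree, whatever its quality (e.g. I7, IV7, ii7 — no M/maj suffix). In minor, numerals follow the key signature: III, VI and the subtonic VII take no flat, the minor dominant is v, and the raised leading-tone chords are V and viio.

Stacked in thirds the chord is C#-E#-G#-B#: a major seventh chord on C#.
In A# minor, C# is the mediant; the diatonic major seventh chord there is III7.

III7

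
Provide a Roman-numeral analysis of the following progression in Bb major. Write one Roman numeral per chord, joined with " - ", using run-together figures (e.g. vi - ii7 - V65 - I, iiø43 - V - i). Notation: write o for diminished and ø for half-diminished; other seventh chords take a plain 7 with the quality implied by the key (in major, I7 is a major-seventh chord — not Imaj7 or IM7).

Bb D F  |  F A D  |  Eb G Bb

I - iii6 - IV

Bb-D-F has root Bb, degree 1 in Bb major, so I.
F-A-D has root D, degree 3 in Bb major, so iii6.
Eb-G-Bb has root Eb, degree 4 in Bb major, so IV.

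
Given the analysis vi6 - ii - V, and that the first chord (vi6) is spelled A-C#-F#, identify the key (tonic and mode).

A major

The anchor chord is a minor triad on F#, labeled vi6.
vi6 on F# implies F# is the submediant; that puts the tonic at A, and the lowercase numeral fits major mode.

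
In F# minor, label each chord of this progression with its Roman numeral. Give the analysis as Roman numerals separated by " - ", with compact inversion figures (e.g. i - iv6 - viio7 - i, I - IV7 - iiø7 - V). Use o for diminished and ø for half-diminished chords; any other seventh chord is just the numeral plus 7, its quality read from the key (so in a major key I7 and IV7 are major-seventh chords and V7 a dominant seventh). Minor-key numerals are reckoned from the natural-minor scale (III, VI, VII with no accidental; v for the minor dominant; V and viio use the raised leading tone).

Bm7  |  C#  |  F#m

Bm7 has root B, degree 4 in F# minor, so iv7.
C# has root C#, degree 5 in F# minor, so V.
F#m: minor triad on F# = scale degree 1 → i.

iv7 - V - i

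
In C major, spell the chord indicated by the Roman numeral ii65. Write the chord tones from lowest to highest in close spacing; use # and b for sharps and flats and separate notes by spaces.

F A C D

In C major, scale degree 2 is D, and the diatonic chord built there is a minor seventh chord.
That chord is spelled D-F-A-C.
With the 65 figure the chord is in first inversion; from the bass F upward in close position it reads F-A-C-D.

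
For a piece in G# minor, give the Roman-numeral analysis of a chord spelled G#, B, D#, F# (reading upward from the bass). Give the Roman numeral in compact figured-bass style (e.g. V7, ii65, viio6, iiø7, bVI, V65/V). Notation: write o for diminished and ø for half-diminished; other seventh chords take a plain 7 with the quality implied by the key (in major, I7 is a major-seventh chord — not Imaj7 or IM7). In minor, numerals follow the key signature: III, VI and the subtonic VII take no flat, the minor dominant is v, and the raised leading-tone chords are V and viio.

The pitches G#-B-D#-F# form a minor seventh chord rooted on G#.
G# is scale degree 1 in G# minor, and a minor seventh chord on that degree is written i7.

i7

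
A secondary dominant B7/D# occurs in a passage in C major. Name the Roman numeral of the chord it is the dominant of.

iii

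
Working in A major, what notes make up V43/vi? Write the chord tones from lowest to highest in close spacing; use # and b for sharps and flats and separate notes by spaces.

G# B C# E#

The slash means an applied dominant: we want the dominant of vi. In A major, vi is F# minor, and its dominant is built on C#.
Building a dominant seventh chord on C# gives C#-E#-G#-B.
The figured bass 43 indicates second inversion, placing the fifth (G#) in the bass: G#-B-C#-E#.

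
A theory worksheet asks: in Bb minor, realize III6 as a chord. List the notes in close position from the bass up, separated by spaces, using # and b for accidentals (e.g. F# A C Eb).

The numeral's case and figure indicate a major triad. In Bb minor its root, the third degree, is Db.
Stacking thirds from Db gives Db-F-Ab.
The figured bass 6 indicates first inversion, placing the third (F) in the bass: F-Ab-Db.

F Ab Db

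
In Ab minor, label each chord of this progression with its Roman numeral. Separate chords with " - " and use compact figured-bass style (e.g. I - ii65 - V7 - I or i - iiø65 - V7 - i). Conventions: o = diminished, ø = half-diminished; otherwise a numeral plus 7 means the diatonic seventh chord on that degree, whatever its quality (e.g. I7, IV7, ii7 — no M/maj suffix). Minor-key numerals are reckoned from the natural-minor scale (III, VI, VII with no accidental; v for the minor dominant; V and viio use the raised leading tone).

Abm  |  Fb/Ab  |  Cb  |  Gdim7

i - VI6 - III - viio7

Abm: minor triad on Ab = scale degree 1 → i.
Fb/Ab has root Fb, degree 6 in Ab minor, so VI6.
Cb: root Cb is the mediant; major triad there is III.
Gdim7: root G is the leading tone; fully diminished seventh chord there is viio7.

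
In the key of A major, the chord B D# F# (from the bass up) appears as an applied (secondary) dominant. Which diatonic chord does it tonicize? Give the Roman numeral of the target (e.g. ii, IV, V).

V

The chord is a major triad on B.
A dominant resolves down a perfect fifth: B → E. In A major, E is scale degree 5, i.e. V.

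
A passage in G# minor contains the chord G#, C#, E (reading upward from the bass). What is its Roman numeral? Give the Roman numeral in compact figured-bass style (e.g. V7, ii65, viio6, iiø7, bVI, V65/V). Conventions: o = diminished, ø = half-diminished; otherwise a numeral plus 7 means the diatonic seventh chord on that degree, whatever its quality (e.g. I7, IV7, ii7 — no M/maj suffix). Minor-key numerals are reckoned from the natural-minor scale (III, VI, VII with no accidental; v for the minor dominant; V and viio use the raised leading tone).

iv64

Stacked in thirds the chord is C#-E-G#: a minor triad on C#.
In G# minor, C# is the subdominant; the diatonic minor triad there is iv.
With G# in the bass the chord is in second inversion, so the figured bass is 64.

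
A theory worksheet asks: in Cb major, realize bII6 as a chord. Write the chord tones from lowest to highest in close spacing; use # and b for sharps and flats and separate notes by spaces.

Fb Abb Dbb

bII6 is the Neapolitan sixth — a major triad on the lowered second degree, here in its customary first inversion. In Cb major that root is Dbb.
So the chord is Dbb-Fb-Abb.
With the 6 figure the chord is in first inversion; from the bass Fb upward in close position it reads Fb-Abb-Dbb.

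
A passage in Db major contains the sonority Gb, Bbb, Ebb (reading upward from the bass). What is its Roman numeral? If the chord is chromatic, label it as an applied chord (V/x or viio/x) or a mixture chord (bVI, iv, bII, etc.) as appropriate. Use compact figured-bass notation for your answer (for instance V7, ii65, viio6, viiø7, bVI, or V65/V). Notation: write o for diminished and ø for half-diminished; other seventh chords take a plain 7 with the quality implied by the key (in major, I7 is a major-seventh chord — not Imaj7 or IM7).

bII6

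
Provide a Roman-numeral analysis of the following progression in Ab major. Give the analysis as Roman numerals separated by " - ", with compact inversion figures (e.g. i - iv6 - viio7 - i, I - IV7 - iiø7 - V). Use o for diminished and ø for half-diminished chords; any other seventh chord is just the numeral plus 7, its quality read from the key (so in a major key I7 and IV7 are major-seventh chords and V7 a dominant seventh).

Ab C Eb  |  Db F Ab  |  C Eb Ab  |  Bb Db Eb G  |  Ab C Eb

I - IV - I6 - V43 - I

Ab-C-Eb has root Ab, degree 1 in Ab major, so I.
Db-F-Ab has root Db, degree 4 in Ab major, so IV.
C-Eb-Ab: root Ab is the tonic; major triad there is I6.
Bb-Db-Eb-G: dominant seventh chord on Eb = scale degree 5 → V43.
Ab-C-Eb: root Ab is the tonic; major triad there is I.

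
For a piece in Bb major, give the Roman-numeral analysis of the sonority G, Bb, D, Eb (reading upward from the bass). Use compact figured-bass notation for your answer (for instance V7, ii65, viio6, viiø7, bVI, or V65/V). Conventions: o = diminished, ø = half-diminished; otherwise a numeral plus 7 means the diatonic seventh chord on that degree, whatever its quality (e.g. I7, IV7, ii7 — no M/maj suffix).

Stacked in thirds the chord is Eb-G-Bb-D: a major seventh chord on Eb.
In Bb major, Eb is the subdominant; the diatonic major seventh chord there is IV7.
With G in the bass the chord is in first inversion, so the figured bass is 65.

IV65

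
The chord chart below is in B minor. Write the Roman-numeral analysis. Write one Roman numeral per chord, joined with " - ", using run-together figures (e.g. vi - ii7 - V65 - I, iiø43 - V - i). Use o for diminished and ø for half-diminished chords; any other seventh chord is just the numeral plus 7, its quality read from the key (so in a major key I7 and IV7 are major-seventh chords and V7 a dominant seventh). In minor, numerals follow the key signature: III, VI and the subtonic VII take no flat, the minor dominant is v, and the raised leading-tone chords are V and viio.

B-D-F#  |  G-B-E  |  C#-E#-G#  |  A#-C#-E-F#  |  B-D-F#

i - iv6 - V/V - V65 - i

B-D-F#: root B is the tonic; minor triad there is i.
G-B-E: minor triad on E = scale degree 4 → iv6.
C#-E#-G# is the secondary dominant of V (major triad on C#): V/V.
A#-C#-E-F#: root F# is the dominant; dominant seventh chord there is V65.
B-D-F# has root B, degree 1 in B minor, so i.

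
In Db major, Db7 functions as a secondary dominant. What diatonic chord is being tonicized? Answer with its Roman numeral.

The chord is a dominant seventh chord on Db.
A dominant resolves down a perfect fifth: Db → Gb. In Db major, Gb is scale degree 4, i.e. IV.

IV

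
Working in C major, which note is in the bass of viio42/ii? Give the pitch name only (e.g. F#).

The applied chord viio42/ii is rooted on C#: C#-E-G-Bb.
The figure 42 means third inversion — the seventh is in the bass.

Bb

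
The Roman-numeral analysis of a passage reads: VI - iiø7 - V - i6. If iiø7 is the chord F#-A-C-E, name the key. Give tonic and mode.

The chord F#m7b5 is a half-diminished seventh chord rooted on F#; its label is iiø7.
iiø7 on F# implies F# is the supertonic; that puts the tonic at E, and the lowercase numeral fits minor mode.

E minor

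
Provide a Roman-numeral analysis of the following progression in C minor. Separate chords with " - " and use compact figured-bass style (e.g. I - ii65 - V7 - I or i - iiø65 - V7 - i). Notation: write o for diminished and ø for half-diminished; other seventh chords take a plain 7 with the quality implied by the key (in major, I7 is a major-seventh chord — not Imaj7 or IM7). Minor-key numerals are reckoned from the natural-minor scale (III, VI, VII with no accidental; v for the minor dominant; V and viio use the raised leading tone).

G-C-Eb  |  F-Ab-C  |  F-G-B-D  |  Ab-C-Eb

G-C-Eb: minor triad on C = scale degree 1 → i64.
F-Ab-C has root F, degree 4 in C minor, so iv.
F-G-B-D has root G, degree 5 in C minor, so V42.
Ab-C-Eb: major triad on Ab = scale degree 6 → VI.

i64 - iv - V42 - VI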